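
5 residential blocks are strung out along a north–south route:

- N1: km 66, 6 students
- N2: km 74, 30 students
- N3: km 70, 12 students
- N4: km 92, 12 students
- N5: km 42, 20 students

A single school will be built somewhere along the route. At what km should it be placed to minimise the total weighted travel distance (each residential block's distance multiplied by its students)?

For a sum of weighted absolute distances on a line, the optimum is the weighted median (not the mean). Total weight W = 80; half-weight = 40.
Sort by position and accumulate weight:
  km 42 (N5, w=20) → cum 20
  km 66 (N1, w=6) → cum 26
  km 70 (N3, w=12) → cum 38
  km 74 (N2, w=30) → cum 68  ≥ 40 → median here
  km 92 (N4, w=12) → cum 80
Optimal location: km 74.

x = 74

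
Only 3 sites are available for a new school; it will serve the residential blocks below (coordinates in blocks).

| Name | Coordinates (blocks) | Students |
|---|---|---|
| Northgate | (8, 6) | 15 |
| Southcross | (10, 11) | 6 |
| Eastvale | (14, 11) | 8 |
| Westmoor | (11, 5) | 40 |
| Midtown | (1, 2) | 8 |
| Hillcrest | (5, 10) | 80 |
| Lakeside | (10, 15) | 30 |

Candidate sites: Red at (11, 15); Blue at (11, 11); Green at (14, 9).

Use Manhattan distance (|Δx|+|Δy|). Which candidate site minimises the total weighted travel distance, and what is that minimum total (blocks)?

Total weighted distance at each candidate:
  Red (11, 15): total = 1760
  Blue (11, 11): total = 1252
  Green (14, 9): total = 1727
Minimum is at Blue with total 1252 blocks.

Blue, total 1252 blocks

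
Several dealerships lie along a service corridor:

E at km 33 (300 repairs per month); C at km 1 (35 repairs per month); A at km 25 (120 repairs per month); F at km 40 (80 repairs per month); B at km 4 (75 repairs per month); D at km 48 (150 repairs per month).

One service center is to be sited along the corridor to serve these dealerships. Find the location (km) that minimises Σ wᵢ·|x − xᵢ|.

For a sum of weighted absolute distances on a line, the optimum is the weighted median (not the mean). Total weight W = 760; half-weight = 380.
Sort by position and accumulate weight:
  km 1 (C, w=35) → cum 35
  km 4 (B, w=75) → cum 110
  km 25 (A, w=120) → cum 230
  km 33 (E, w=300) → cum 530  ≥ 380 → median here
  km 40 (F, w=80) → cum 610
  km 48 (D, w=150) → cum 760
Optimal location: km 33.

x = 33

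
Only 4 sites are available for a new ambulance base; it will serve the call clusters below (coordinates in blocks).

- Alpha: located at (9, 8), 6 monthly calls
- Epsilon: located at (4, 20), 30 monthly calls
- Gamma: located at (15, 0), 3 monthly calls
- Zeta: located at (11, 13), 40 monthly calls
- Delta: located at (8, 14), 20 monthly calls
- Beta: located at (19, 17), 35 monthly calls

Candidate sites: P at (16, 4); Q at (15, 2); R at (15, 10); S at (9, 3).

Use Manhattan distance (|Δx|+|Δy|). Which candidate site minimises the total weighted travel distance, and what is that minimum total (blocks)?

Total weighted distance at each candidate:
  P (16, 4): total = 2401
  Q (15, 2): total = 2593
  R (15, 10): total = 1593
  S (9, 3): total = 2277
Minimum is at R with total 1593 blocks.

R, total 1593 blocks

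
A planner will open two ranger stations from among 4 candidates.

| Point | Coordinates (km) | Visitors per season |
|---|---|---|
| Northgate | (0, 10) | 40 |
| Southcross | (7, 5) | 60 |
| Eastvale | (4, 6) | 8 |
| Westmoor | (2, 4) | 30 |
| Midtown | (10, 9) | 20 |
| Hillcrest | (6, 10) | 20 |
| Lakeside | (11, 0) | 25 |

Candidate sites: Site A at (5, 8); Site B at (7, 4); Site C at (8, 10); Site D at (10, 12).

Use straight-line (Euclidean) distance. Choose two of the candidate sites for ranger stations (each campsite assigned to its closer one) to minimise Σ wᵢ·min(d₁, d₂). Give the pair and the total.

Evaluate every pair (each demand assigned to the nearer of the two):
  {Site A, Site B}: total = 731.4
  {Site B, Site C}: total = 785.0
  {Site B, Site D}: total = 898.5
  {Site A, Site C}: total = 934.3
  {Site A, Site D}: total = 954.3
  {Site C, Site D}: total = 1271.5
Best pair: {Site A, Site B} with total 731.4.

{Site A, Site B}, total 731.4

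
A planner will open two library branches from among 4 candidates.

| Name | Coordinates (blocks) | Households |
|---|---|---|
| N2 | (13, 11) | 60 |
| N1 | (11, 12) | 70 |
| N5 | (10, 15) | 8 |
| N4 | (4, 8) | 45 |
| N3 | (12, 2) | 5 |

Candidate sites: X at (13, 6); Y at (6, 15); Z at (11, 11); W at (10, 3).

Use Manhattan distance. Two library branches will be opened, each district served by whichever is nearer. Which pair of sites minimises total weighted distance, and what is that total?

Evaluate every pair (each demand assigned to the nearer of the two):
  {Y, Z}: total = 677
  {Z, W}: total = 695
  {X, Z}: total = 705
  {X, Y}: total = 1322
  {X, W}: total = 1466
  {Y, W}: total = 1672
Best pair: {Y, Z} with total 677.

{Y, Z}, total 677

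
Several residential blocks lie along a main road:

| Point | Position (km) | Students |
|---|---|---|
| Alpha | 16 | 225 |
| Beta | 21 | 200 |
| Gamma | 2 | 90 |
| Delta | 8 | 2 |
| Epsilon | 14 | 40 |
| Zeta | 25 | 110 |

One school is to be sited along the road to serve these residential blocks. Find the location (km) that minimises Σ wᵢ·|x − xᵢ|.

For a sum of weighted absolute distances on a line, the optimum is the weighted median (not the mean). Total weight W = 667; half-weight = 333.5.
Sort by position and accumulate weight:
  km 2 (Gamma, w=90) → cum 90
  km 8 (Delta, w=2) → cum 92
  km 14 (Epsilon, w=40) → cum 132
  km 16 (Alpha, w=225) → cum 357  ≥ 333.5 → median here
  km 21 (Beta, w=200) → cum 557
  km 25 (Zeta, w=110) → cum 667
Optimal location: km 16.

x = 16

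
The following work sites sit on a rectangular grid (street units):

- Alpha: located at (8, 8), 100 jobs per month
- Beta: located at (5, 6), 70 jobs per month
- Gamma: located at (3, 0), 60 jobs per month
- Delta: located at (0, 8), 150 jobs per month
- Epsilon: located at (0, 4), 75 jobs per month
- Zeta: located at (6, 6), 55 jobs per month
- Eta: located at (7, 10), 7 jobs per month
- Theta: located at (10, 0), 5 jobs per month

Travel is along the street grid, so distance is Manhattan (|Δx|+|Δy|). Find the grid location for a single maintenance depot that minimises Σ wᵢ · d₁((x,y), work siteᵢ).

Manhattan distance separates: Σwᵢ(|x−xᵢ|+|y−yᵢ|) = Σwᵢ|x−xᵢ| + Σwᵢ|y−yᵢ|, so x and y are optimised independently as 1-D weighted medians.
Total weight W = 522; half = 261.
x-coordinate, sorted with cumulative weight:
  x=0 (Delta, w=150) cum 150
  x=0 (Epsilon, w=75) cum 225
  x=3 (Gamma, w=60) cum 285  ← median
  x=5 (Beta, w=70) cum 355
  x=6 (Zeta, w=55) cum 410
  x=7 (Eta, w=7) cum 417
  x=8 (Alpha, w=100) cum 517
  x=10 (Theta, w=5) cum 522
⇒ x* = 3
y-coordinate, sorted with cumulative weight:
  y=0 (Gamma, w=60) cum 60
  y=0 (Theta, w=5) cum 65
  y=4 (Epsilon, w=75) cum 140
  y=6 (Beta, w=70) cum 210
  y=6 (Zeta, w=55) cum 265  ← median
  y=8 (Alpha, w=100) cum 365
  y=8 (Delta, w=150) cum 515
  y=10 (Eta, w=7) cum 522
⇒ y* = 6

(3, 6)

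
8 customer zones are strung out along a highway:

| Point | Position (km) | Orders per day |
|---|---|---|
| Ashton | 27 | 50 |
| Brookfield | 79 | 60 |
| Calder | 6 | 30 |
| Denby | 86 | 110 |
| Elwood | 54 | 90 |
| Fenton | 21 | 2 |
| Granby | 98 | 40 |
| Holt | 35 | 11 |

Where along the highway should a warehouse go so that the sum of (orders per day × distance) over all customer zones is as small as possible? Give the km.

For a sum of weighted absolute distances on a line, the optimum is the weighted median (not the mean). Total weight W = 393; half-weight = 196.5.
Sort by position and accumulate weight:
  km 6 (Calder, w=30) → cum 30
  km 21 (Fenton, w=2) → cum 32
  km 27 (Ashton, w=50) → cum 82
  km 35 (Holt, w=11) → cum 93
  km 54 (Elwood, w=90) → cum 183
  km 79 (Brookfield, w=60) → cum 243  ≥ 196.5 → median here
  km 86 (Denby, w=110) → cum 353
  km 98 (Granby, w=40) → cum 393
Optimal location: km 79.

x = 79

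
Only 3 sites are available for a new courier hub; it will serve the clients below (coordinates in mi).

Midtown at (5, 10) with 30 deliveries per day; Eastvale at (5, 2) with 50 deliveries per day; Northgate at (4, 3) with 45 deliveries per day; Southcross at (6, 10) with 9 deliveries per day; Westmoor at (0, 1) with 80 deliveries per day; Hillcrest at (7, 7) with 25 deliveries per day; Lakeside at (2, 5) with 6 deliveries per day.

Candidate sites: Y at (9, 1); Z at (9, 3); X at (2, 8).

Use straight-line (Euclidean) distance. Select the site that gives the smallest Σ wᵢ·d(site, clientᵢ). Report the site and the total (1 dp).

X, total 1454.0 mi

Total weighted distance at each candidate:
  Y (9, 1): total = 1755.8
  Z (9, 3): total = 1634.6
  X (2, 8): total = 1454.0
Minimum is at X with total 1454.0 mi.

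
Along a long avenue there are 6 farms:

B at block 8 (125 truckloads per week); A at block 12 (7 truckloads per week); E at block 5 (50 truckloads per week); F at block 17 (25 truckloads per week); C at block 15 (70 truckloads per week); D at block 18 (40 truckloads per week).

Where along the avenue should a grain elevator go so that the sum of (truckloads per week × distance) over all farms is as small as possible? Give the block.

For a sum of weighted absolute distances on a line, the optimum is the weighted median (not the mean). Total weight W = 317; half-weight = 158.5.
Sort by position and accumulate weight:
  block 5 (E, w=50) → cum 50
  block 8 (B, w=125) → cum 175  ≥ 158.5 → median here
  block 12 (A, w=7) → cum 182
  block 15 (C, w=70) → cum 252
  block 17 (F, w=25) → cum 277
  block 18 (D, w=40) → cum 317
Optimal location: block 8.

x = 8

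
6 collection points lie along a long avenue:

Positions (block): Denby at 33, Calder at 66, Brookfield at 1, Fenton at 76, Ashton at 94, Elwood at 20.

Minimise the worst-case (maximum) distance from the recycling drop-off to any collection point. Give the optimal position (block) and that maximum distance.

location 47.5, max distance 46.5

The 1-center on a line is the midpoint of the two extreme points: leftmost at 1, rightmost at 94.
Optimal location = (1 + 94)/2 = 47.5; maximum distance = (94 − 1)/2 = 46.5.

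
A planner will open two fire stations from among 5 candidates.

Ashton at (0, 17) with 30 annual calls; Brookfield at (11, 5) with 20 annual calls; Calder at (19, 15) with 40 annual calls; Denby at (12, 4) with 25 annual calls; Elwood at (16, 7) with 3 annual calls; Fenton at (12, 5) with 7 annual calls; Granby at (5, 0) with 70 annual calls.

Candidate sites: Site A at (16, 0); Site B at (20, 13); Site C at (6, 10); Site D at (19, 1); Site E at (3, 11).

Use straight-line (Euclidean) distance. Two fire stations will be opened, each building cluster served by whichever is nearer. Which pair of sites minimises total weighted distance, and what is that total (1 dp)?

{Site B, Site C}, total 1499.4

Evaluate every pair (each demand assigned to the nearer of the two):
  {Site B, Site C}: total = 1499.4
  {Site B, Site E}: total = 1655.7
  {Site A, Site B}: total = 1820.0
  {Site A, Site C}: total = 1885.9
  {Site C, Site E}: total = 1901.4
  {Site A, Site E}: total = 1931.8
  {Site C, Site D}: total = 1943.8
  {Site D, Site E}: total = 1989.7
  {Site B, Site D}: total = 2129.7
  {Site A, Site D}: total = 2378.1
Best pair: {Site B, Site C} with total 1499.4.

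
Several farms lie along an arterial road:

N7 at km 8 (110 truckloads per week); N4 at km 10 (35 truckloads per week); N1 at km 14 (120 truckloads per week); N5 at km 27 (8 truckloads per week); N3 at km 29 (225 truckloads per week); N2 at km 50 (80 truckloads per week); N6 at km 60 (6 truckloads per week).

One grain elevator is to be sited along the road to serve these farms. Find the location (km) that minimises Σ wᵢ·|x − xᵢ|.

For a sum of weighted absolute distances on a line, the optimum is the weighted median (not the mean). Total weight W = 584; half-weight = 292.
Sort by position and accumulate weight:
  km 8 (N7, w=110) → cum 110
  km 10 (N4, w=35) → cum 145
  km 14 (N1, w=120) → cum 265
  km 27 (N5, w=8) → cum 273
  km 29 (N3, w=225) → cum 498  ≥ 292 → median here
  km 50 (N2, w=80) → cum 578
  km 60 (N6, w=6) → cum 584
Optimal location: km 29.

x = 29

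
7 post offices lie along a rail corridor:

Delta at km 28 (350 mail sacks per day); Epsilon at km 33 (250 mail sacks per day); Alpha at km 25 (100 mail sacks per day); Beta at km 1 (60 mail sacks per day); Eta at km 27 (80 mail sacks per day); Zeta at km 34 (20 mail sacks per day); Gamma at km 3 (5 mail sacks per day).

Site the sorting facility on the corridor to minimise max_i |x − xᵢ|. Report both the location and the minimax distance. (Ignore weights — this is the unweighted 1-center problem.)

The 1-center on a line is the midpoint of the two extreme points: leftmost at 1, rightmost at 34.
Optimal location = (1 + 34)/2 = 17.5; maximum distance = (34 − 1)/2 = 16.5.

location 17.5, max distance 16.5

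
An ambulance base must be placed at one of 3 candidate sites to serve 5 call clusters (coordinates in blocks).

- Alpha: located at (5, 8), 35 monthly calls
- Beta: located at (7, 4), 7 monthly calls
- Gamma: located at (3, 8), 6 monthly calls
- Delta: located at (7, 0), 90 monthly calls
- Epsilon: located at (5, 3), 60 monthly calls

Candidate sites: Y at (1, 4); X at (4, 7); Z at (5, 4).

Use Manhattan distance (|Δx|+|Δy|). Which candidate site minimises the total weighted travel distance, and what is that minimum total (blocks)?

Total weighted distance at each candidate:
  Y (1, 4): total = 1558
  X (4, 7): total = 1324
  Z (5, 4): total = 790
Minimum is at Z with total 790 blocks.

Z, total 790 blocks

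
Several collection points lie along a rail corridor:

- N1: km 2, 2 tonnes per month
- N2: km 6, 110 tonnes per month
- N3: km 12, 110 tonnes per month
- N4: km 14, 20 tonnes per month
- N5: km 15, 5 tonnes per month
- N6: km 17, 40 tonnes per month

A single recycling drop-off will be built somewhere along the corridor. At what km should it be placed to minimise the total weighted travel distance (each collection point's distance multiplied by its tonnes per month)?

x = 12

For a sum of weighted absolute distances on a line, the optimum is the weighted median (not the mean). Total weight W = 287; half-weight = 143.5.
Sort by position and accumulate weight:
  km 2 (N1, w=2) → cum 2
  km 6 (N2, w=110) → cum 112
  km 12 (N3, w=110) → cum 222  ≥ 143.5 → median here
  km 14 (N4, w=20) → cum 242
  km 15 (N5, w=5) → cum 247
  km 17 (N6, w=40) → cum 287
Optimal location: km 12.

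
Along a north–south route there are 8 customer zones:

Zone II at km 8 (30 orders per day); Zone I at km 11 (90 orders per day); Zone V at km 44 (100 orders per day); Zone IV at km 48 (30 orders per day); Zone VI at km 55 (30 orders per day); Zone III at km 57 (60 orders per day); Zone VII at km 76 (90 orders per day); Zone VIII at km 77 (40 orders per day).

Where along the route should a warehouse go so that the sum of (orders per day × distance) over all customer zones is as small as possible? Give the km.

For a sum of weighted absolute distances on a line, the optimum is the weighted median (not the mean). Total weight W = 470; half-weight = 235.
Sort by position and accumulate weight:
  km 8 (Zone II, w=30) → cum 30
  km 11 (Zone I, w=90) → cum 120
  km 44 (Zone V, w=100) → cum 220
  km 48 (Zone IV, w=30) → cum 250  ≥ 235 → median here
  km 55 (Zone VI, w=30) → cum 280
  km 57 (Zone III, w=60) → cum 340
  km 76 (Zone VII, w=90) → cum 430
  km 77 (Zone VIII, w=40) → cum 470
Optimal location: km 48.

x = 48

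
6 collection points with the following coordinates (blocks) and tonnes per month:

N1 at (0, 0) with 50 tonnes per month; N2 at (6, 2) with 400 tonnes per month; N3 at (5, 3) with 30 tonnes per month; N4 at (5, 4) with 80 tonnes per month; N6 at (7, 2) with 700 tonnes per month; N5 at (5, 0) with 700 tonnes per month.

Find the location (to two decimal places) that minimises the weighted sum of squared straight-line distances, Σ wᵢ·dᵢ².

The minimiser of Σwᵢ‖p−pᵢ‖² is the weighted centroid p* = (Σwᵢpᵢ)/(Σwᵢ).
Σwᵢ = 1960.
Σwᵢxᵢ = 50·0 + 400·6 + 30·5 + 80·5 + 700·7 + 700·5 = 11350.
Σwᵢyᵢ = 50·0 + 400·2 + 30·3 + 80·4 + 700·2 + 700·0 = 2610.
x* = 11350/1960 = 5.79, y* = 2610/1960 = 1.33.

(5.79, 1.33)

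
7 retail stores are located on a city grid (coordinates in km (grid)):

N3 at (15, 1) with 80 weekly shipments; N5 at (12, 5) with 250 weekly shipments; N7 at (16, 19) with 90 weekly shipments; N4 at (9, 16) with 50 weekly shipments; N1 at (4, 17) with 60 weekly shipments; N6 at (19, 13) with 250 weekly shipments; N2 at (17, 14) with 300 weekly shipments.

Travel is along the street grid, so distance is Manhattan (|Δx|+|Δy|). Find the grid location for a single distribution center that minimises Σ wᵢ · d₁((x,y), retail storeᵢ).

(17, 13)

Manhattan distance separates: Σwᵢ(|x−xᵢ|+|y−yᵢ|) = Σwᵢ|x−xᵢ| + Σwᵢ|y−yᵢ|, so x and y are optimised independently as 1-D weighted medians.
Total weight W = 1080; half = 540.
x-coordinate, sorted with cumulative weight:
  x=4 (N1, w=60) cum 60
  x=9 (N4, w=50) cum 110
  x=12 (N5, w=250) cum 360
  x=15 (N3, w=80) cum 440
  x=16 (N7, w=90) cum 530
  x=17 (N2, w=300) cum 830  ← median
  x=19 (N6, w=250) cum 1080
⇒ x* = 17
y-coordinate, sorted with cumulative weight:
  y=1 (N3, w=80) cum 80
  y=5 (N5, w=250) cum 330
  y=13 (N6, w=250) cum 580  ← median
  y=14 (N2, w=300) cum 880
  y=16 (N4, w=50) cum 930
  y=17 (N1, w=60) cum 990
  y=19 (N7, w=90) cum 1080
⇒ y* = 13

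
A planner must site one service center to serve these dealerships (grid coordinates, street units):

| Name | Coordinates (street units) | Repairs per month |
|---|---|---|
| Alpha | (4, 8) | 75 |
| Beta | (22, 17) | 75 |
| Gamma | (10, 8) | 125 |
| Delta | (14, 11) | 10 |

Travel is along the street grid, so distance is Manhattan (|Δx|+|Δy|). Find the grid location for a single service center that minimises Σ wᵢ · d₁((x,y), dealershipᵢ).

Manhattan distance separates: Σwᵢ(|x−xᵢ|+|y−yᵢ|) = Σwᵢ|x−xᵢ| + Σwᵢ|y−yᵢ|, so x and y are optimised independently as 1-D weighted medians.
Total weight W = 285; half = 142.5.
x-coordinate, sorted with cumulative weight:
  x=4 (Alpha, w=75) cum 75
  x=10 (Gamma, w=125) cum 200  ← median
  x=14 (Delta, w=10) cum 210
  x=22 (Beta, w=75) cum 285
⇒ x* = 10
y-coordinate, sorted with cumulative weight:
  y=8 (Alpha, w=75) cum 75
  y=8 (Gamma, w=125) cum 200  ← median
  y=11 (Delta, w=10) cum 210
  y=17 (Beta, w=75) cum 285
⇒ y* = 8

(10, 8)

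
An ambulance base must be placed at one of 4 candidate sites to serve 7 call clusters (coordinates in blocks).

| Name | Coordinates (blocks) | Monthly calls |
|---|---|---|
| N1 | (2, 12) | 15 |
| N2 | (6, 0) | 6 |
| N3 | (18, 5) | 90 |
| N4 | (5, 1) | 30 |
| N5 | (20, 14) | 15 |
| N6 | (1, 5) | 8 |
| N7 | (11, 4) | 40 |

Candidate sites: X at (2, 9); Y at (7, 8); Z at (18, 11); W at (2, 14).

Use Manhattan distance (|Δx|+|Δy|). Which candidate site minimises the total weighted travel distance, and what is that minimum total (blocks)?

Total weighted distance at each candidate:
  X (2, 9): total = 3198
  Y (7, 8): total = 2396
  Z (18, 11): total = 2442
  W (2, 14): total = 3978
Minimum is at Y with total 2396 blocks.

Y, total 2396 blocks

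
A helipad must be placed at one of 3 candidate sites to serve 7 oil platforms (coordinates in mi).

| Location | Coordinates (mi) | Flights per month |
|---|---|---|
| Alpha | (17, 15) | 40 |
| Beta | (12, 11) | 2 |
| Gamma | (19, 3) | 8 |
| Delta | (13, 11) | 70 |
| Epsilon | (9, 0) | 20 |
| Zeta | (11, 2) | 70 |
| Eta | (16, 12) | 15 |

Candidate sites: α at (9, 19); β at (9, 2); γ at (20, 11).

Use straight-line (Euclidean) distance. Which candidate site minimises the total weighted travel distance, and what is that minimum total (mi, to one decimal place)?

β, total 1762.5 mi

Total weighted distance at each candidate:
  α (9, 19): total = 2878.6
  β (9, 2): total = 1762.5
  γ (20, 11): total = 2034.4
Minimum is at β with total 1762.5 mi.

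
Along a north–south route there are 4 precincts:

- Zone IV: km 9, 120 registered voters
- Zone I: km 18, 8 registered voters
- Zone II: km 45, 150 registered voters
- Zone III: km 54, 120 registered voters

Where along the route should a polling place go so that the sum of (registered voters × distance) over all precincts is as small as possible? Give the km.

For a sum of weighted absolute distances on a line, the optimum is the weighted median (not the mean). Total weight W = 398; half-weight = 199.
Sort by position and accumulate weight:
  km 9 (Zone IV, w=120) → cum 120
  km 18 (Zone I, w=8) → cum 128
  km 45 (Zone II, w=150) → cum 278  ≥ 199 → median here
  km 54 (Zone III, w=120) → cum 398
Optimal location: km 45.

x = 45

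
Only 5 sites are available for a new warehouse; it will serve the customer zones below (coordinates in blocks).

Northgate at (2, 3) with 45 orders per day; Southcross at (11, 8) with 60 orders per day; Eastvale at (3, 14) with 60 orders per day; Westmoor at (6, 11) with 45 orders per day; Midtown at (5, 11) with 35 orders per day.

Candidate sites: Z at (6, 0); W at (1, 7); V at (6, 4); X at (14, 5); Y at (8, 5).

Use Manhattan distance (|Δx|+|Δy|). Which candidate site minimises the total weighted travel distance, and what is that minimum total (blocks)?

W, total 2110 blocks

Total weighted distance at each candidate:
  Z (6, 0): total = 3030
  W (1, 7): total = 2110
  V (6, 4): total = 2140
  X (14, 5): total = 3345
  Y (8, 5): total = 2235
Minimum is at W with total 2110 blocks.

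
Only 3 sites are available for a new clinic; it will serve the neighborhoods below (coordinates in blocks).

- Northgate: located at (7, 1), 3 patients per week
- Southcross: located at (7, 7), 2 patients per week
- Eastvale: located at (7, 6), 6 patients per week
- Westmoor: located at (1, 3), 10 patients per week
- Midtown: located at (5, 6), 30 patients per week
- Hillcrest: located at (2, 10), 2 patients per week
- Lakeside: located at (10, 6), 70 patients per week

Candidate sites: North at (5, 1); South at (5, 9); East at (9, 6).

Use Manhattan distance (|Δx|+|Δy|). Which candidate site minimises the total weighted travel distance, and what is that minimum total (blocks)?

East, total 361 blocks

Total weighted distance at each candidate:
  North (5, 1): total = 998
  South (5, 9): total = 826
  East (9, 6): total = 361
Minimum is at East with total 361 blocks.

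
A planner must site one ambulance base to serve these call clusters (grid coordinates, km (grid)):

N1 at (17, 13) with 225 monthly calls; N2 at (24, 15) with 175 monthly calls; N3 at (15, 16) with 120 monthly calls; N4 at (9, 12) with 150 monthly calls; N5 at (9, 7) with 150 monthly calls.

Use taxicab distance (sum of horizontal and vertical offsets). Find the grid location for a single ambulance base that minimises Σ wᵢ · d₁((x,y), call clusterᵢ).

(15, 13)

Manhattan distance separates: Σwᵢ(|x−xᵢ|+|y−yᵢ|) = Σwᵢ|x−xᵢ| + Σwᵢ|y−yᵢ|, so x and y are optimised independently as 1-D weighted medians.
Total weight W = 820; half = 410.
x-coordinate, sorted with cumulative weight:
  x=9 (N4, w=150) cum 150
  x=9 (N5, w=150) cum 300
  x=15 (N3, w=120) cum 420  ← median
  x=17 (N1, w=225) cum 645
  x=24 (N2, w=175) cum 820
⇒ x* = 15
y-coordinate, sorted with cumulative weight:
  y=7 (N5, w=150) cum 150
  y=12 (N4, w=150) cum 300
  y=13 (N1, w=225) cum 525  ← median
  y=15 (N2, w=175) cum 700
  y=16 (N3, w=120) cum 820
⇒ y* = 13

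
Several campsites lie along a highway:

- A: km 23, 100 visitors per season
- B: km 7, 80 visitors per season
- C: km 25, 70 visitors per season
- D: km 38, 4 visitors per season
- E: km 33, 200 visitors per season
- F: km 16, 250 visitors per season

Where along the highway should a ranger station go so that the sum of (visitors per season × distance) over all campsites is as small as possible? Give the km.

For a sum of weighted absolute distances on a line, the optimum is the weighted median (not the mean). Total weight W = 704; half-weight = 352.
Sort by position and accumulate weight:
  km 7 (B, w=80) → cum 80
  km 16 (F, w=250) → cum 330
  km 23 (A, w=100) → cum 430  ≥ 352 → median here
  km 25 (C, w=70) → cum 500
  km 33 (E, w=200) → cum 700
  km 38 (D, w=4) → cum 704
Optimal location: km 23.

x = 23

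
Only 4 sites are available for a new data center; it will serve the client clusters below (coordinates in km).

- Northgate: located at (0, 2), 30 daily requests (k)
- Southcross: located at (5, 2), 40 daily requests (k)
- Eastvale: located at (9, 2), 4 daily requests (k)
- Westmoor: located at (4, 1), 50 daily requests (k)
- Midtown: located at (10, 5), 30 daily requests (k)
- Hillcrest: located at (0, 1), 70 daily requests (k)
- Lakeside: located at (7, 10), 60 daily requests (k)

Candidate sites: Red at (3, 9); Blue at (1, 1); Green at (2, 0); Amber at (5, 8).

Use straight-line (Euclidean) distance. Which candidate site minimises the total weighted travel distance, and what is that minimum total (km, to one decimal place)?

Total weighted distance at each candidate:
  Red (3, 9): total = 2047.0
  Blue (1, 1): total = 1404.1
  Green (2, 0): total = 1480.4
  Amber (5, 8): total = 1803.5
Minimum is at Blue with total 1404.1 km.

Blue, total 1404.1 km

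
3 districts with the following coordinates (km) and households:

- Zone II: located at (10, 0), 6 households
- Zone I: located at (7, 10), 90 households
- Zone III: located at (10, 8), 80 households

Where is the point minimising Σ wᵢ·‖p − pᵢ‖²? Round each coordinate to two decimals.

(8.47, 8.75)

The minimiser of Σwᵢ‖p−pᵢ‖² is the weighted centroid p* = (Σwᵢpᵢ)/(Σwᵢ).
Σwᵢ = 176.
Σwᵢxᵢ = 6·10 + 90·7 + 80·10 = 1490.
Σwᵢyᵢ = 6·0 + 90·10 + 80·8 = 1540.
x* = 1490/176 = 8.47, y* = 1540/176 = 8.75.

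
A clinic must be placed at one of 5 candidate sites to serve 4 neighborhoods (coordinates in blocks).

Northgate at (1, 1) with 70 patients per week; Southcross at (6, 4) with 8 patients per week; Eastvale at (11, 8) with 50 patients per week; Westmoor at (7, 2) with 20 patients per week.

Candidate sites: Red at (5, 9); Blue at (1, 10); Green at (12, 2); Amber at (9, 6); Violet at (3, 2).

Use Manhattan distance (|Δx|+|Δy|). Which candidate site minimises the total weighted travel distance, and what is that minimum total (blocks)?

Violet, total 1030 blocks

Total weighted distance at each candidate:
  Red (5, 9): total = 1418
  Blue (1, 10): total = 1598
  Green (12, 2): total = 1354
  Amber (9, 6): total = 1270
  Violet (3, 2): total = 1030
Minimum is at Violet with total 1030 blocks.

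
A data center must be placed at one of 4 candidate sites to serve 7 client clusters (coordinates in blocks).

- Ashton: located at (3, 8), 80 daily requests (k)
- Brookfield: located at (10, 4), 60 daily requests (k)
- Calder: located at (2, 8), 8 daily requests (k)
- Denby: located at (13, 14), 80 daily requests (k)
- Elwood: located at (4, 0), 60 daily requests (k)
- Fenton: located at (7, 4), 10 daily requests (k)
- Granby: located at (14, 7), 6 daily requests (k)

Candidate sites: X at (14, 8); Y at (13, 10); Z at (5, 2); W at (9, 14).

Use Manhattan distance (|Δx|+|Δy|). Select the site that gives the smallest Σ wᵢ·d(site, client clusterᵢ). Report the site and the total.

Total weighted distance at each candidate:
  X (14, 8): total = 3212
  Y (13, 10): total = 3208
  Z (5, 2): total = 3036
  W (9, 14): total = 3376
Minimum is at Z with total 3036 blocks.

Z, total 3036 blocks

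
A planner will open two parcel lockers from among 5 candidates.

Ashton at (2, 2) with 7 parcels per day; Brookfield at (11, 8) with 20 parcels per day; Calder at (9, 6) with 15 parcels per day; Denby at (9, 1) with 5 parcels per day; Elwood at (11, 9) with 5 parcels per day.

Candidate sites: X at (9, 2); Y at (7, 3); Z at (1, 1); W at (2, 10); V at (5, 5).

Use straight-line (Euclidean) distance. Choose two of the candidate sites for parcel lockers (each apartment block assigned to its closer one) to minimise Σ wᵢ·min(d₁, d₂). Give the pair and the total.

Evaluate every pair (each demand assigned to the nearer of the two):
  {X, Z}: total = 237.8
  {Y, Z}: total = 242.2
  {X, V}: total = 257.2
  {X, Y}: total = 257.3
  {Y, V}: total = 262.0
  {Y, W}: total = 268.0
  {Z, V}: total = 270.2
  {X, W}: total = 276.9
  {W, V}: total = 290.0
  {Z, W}: total = 400.5
Best pair: {X, Z} with total 237.8.

{X, Z}, total 237.8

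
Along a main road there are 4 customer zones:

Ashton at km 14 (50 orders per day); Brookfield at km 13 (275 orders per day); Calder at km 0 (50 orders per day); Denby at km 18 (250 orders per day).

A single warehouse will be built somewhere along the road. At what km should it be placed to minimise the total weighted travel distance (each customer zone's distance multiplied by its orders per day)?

For a sum of weighted absolute distances on a line, the optimum is the weighted median (not the mean). Total weight W = 625; half-weight = 312.5.
Sort by position and accumulate weight:
  km 0 (Calder, w=50) → cum 50
  km 13 (Brookfield, w=275) → cum 325  ≥ 312.5 → median here
  km 14 (Ashton, w=50) → cum 375
  km 18 (Denby, w=250) → cum 625
Optimal location: km 13.

x = 13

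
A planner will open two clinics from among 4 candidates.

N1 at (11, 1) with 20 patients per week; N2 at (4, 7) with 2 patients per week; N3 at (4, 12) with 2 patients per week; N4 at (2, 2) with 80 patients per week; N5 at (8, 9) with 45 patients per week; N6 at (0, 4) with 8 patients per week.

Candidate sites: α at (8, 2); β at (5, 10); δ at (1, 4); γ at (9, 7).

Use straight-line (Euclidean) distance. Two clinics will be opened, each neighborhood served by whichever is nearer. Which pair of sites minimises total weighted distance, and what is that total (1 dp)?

{δ, γ}, total 436.6

Evaluate every pair (each demand assigned to the nearer of the two):
  {δ, γ}: total = 436.6
  {β, δ}: total = 548.8
  {α, δ}: total = 590.7
  {α, γ}: total = 734.0
  {α, β}: total = 758.8
  {β, γ}: total = 983.9
Best pair: {δ, γ} with total 436.6.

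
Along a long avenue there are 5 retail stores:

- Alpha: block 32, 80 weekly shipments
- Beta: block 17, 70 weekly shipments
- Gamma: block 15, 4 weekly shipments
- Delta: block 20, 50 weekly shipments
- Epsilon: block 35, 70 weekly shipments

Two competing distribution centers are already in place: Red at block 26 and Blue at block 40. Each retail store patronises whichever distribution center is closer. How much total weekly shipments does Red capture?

204

The indifferent point is the midpoint (26+40)/2 = 33; retail stores left of it (closer to Red at 26) go to Red, those right go to Blue.
  Gamma at 15 (w=4) → Red
  Beta at 17 (w=70) → Red
  Delta at 20 (w=50) → Red
  Alpha at 32 (w=80) → Red
  Epsilon at 35 (w=70) → Blue
Red captures 204; Blue captures 70.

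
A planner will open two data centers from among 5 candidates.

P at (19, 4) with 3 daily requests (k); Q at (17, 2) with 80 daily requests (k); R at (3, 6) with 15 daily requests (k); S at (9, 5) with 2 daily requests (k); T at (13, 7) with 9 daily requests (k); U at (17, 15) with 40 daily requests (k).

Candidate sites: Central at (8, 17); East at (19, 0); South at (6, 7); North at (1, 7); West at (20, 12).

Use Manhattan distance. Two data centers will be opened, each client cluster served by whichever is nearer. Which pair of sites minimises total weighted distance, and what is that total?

Evaluate every pair (each demand assigned to the nearer of the two):
  {East, West}: total = 1040
  {East, South}: total = 1145
  {Central, East}: total = 1155
  {East, North}: total = 1185
  {South, West}: total = 1440
  {North, West}: total = 1480
  {Central, West}: total = 1681
  {Central, South}: total = 1901
  {South, North}: total = 2206
  {Central, North}: total = 2356
Best pair: {East, West} with total 1040.

{East, West}, total 1040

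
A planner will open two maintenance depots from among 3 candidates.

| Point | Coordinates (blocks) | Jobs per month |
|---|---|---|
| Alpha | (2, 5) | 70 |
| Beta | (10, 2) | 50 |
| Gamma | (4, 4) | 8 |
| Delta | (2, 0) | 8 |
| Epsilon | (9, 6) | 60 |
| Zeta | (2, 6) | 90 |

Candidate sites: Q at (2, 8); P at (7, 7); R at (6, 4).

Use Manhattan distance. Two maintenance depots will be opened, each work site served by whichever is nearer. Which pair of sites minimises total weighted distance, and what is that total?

Evaluate every pair (each demand assigned to the nearer of the two):
  {Q, R}: total = 1070
  {Q, P}: total = 1082
  {P, R}: total = 1450
Best pair: {Q, R} with total 1070.

{Q, R}, total 1070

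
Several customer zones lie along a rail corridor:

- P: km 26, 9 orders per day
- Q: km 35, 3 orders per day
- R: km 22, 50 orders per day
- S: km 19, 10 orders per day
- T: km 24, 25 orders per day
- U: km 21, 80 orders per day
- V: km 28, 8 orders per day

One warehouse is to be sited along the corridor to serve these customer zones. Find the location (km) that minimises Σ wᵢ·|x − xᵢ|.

x = 22

For a sum of weighted absolute distances on a line, the optimum is the weighted median (not the mean). Total weight W = 185; half-weight = 92.5.
Sort by position and accumulate weight:
  km 19 (S, w=10) → cum 10
  km 21 (U, w=80) → cum 90
  km 22 (R, w=50) → cum 140  ≥ 92.5 → median here
  km 24 (T, w=25) → cum 165
  km 26 (P, w=9) → cum 174
  km 28 (V, w=8) → cum 182
  km 35 (Q, w=3) → cum 185
Optimal location: km 22.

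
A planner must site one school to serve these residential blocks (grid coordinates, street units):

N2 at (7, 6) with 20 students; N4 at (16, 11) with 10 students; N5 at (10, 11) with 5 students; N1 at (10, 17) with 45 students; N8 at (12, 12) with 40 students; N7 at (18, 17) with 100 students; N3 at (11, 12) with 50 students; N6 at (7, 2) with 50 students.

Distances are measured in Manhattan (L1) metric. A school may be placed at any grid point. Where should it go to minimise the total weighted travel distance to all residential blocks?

(11, 12)

Manhattan distance separates: Σwᵢ(|x−xᵢ|+|y−yᵢ|) = Σwᵢ|x−xᵢ| + Σwᵢ|y−yᵢ|, so x and y are optimised independently as 1-D weighted medians.
Total weight W = 320; half = 160.
x-coordinate, sorted with cumulative weight:
  x=7 (N2, w=20) cum 20
  x=7 (N6, w=50) cum 70
  x=10 (N5, w=5) cum 75
  x=10 (N1, w=45) cum 120
  x=11 (N3, w=50) cum 170  ← median
  x=12 (N8, w=40) cum 210
  x=16 (N4, w=10) cum 220
  x=18 (N7, w=100) cum 320
⇒ x* = 11
y-coordinate, sorted with cumulative weight:
  y=2 (N6, w=50) cum 50
  y=6 (N2, w=20) cum 70
  y=11 (N4, w=10) cum 80
  y=11 (N5, w=5) cum 85
  y=12 (N8, w=40) cum 125
  y=12 (N3, w=50) cum 175  ← median
  y=17 (N1, w=45) cum 220
  y=17 (N7, w=100) cum 320
⇒ y* = 12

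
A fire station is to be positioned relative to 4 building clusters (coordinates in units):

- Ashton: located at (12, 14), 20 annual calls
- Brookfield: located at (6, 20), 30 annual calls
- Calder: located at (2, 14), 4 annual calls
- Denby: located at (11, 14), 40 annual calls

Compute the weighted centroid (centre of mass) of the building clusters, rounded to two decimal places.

The minimiser of Σwᵢ‖p−pᵢ‖² is the weighted centroid p* = (Σwᵢpᵢ)/(Σwᵢ).
Σwᵢ = 94.
Σwᵢxᵢ = 20·12 + 30·6 + 4·2 + 40·11 = 868.
Σwᵢyᵢ = 20·14 + 30·20 + 4·14 + 40·14 = 1496.
x* = 868/94 = 9.23, y* = 1496/94 = 15.91.

(9.23, 15.91)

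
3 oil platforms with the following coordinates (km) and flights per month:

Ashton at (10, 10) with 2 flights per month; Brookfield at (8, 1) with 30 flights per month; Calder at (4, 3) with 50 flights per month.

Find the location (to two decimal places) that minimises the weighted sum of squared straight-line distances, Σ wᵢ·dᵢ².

The minimiser of Σwᵢ‖p−pᵢ‖² is the weighted centroid p* = (Σwᵢpᵢ)/(Σwᵢ).
Σwᵢ = 82.
Σwᵢxᵢ = 2·10 + 30·8 + 50·4 = 460.
Σwᵢyᵢ = 2·10 + 30·1 + 50·3 = 200.
x* = 460/82 = 5.61, y* = 200/82 = 2.44.

(5.61, 2.44)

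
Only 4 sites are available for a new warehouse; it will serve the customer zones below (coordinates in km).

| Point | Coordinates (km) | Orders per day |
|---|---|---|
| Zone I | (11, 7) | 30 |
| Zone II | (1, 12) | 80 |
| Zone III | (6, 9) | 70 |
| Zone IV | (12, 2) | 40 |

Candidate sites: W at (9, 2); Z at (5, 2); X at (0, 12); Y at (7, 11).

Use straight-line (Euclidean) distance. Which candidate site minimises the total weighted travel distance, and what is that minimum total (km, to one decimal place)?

Y, total 1224.7 km

Total weighted distance at each candidate:
  W (9, 2): total = 1839.2
  Z (5, 2): total = 1870.9
  X (0, 12): total = 1536.9
  Y (7, 11): total = 1224.7
Minimum is at Y with total 1224.7 km.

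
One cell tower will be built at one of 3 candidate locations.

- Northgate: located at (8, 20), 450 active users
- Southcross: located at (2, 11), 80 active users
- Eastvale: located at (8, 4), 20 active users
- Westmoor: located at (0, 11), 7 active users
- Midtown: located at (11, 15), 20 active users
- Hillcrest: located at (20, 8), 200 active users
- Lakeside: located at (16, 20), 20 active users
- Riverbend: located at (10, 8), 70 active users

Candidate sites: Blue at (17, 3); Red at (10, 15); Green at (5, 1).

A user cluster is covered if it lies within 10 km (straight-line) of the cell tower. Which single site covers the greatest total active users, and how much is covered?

Red, covering 640

Coverage radius r = 10 km; a point is covered iff (Δx)²+(Δy)² ≤ 10² = 100.
  Blue (17, 3): covers {Eastvale, Hillcrest, Riverbend} → 290
  Red (10, 15): covers {Northgate, Southcross, Midtown, Lakeside, Riverbend} → 640
  Green (5, 1): covers {Eastvale, Riverbend} → 90
Maximum coverage at Red: 640 active users.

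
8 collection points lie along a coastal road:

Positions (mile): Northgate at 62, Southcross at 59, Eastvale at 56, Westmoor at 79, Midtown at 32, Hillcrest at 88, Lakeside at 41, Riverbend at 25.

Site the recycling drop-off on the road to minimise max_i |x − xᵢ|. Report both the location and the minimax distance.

The 1-center on a line is the midpoint of the two extreme points: leftmost at 25, rightmost at 88.
Optimal location = (25 + 88)/2 = 56.5; maximum distance = (88 − 25)/2 = 31.5.

location 56.5, max distance 31.5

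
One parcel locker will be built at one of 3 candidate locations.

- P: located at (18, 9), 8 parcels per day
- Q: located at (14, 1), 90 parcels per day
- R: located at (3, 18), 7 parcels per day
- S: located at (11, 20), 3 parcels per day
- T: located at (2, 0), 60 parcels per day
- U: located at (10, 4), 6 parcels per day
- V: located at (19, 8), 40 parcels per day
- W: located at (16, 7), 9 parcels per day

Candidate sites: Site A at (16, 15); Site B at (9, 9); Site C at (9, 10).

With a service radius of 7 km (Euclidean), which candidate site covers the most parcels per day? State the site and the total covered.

Site A, covering 8

Coverage radius r = 7 km; a point is covered iff (Δx)²+(Δy)² ≤ 7² = 49.
  Site A (16, 15): covers {P} → 8
  Site B (9, 9): covers {U} → 6
  Site C (9, 10): covers {U} → 6
Maximum coverage at Site A: 8 parcels per day.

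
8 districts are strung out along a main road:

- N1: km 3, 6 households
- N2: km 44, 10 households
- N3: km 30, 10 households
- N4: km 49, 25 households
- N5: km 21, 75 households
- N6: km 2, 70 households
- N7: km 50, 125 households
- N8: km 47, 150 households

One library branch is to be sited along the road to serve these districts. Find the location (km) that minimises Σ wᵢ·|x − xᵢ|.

x = 47

For a sum of weighted absolute distances on a line, the optimum is the weighted median (not the mean). Total weight W = 471; half-weight = 235.5.
Sort by position and accumulate weight:
  km 2 (N6, w=70) → cum 70
  km 3 (N1, w=6) → cum 76
  km 21 (N5, w=75) → cum 151
  km 30 (N3, w=10) → cum 161
  km 44 (N2, w=10) → cum 171
  km 47 (N8, w=150) → cum 321  ≥ 235.5 → median here
  km 49 (N4, w=25) → cum 346
  km 50 (N7, w=125) → cum 471
Optimal location: km 47.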